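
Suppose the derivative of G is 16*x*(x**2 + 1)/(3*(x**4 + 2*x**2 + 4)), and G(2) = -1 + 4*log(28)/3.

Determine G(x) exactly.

The substitution u = x**4 + 2*x**2 + 4 works: G'(x) is exactly (dG/du)*(du/dx) for that inner function.
A general antiderivative is 4*log(x**4 + 2*x**2 + 4)/3 + C.
The condition gives C = -1 + 4*log(28)/3 - (4*log(28)/3) = -1.
So G(x) = (4*log(x**4 + 2*x**2 + 4) - 3)/3.
Check: d/dx[(4*log(x**4 + 2*x**2 + 4) - 3)/3] = (16*x**3 + 16*x)/(3*x**4 + 6*x**2 + 12), which equals G'(x).

G(x) = (4*log(x**4 + 2*x**2 + 4) - 3)/3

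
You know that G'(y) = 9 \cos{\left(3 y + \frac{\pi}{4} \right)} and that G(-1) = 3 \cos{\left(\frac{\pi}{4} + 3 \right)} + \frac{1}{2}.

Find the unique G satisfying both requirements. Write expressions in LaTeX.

Recover the given G'(y) by differentiating a candidate G(y); any mismatch rules it out.
A general antiderivative is 3 \sin{\left(3 y + \frac{\pi}{4} \right)} + C.
The condition gives C = 3 \cos{\left(\frac{\pi}{4} + 3 \right)} + \frac{1}{2} - (3 \cos{\left(\frac{\pi}{4} + 3 \right)}) = \frac{1}{2}.
So G(y) = 3 \sin{\left(3 y + \frac{\pi}{4} \right)} + \frac{1}{2}.
Check: d/dy[3 \sin{\left(3 y + \frac{\pi}{4} \right)} + \frac{1}{2}] = 9 \cos{\left(3 y + \frac{\pi}{4} \right)} = G'(y).

G(y) = 3 \sin{\left(3 y + \frac{\pi}{4} \right)} + \frac{1}{2}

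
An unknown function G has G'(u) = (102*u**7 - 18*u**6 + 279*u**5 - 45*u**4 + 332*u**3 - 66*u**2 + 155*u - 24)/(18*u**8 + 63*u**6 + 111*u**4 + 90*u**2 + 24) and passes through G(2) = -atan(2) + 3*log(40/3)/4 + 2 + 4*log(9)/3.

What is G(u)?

A first test for any G(u): its u-derivative must equal the given G'(u).
A general antiderivative is 4*log(2*u**2 + 1)/3 + 3*log(u**4/2 + u**2 + 4/3)/4 - atan(u) + C.
The condition gives C = -atan(2) + 3*log(40/3)/4 + 2 + 4*log(9)/3 - (-atan(2) + 3*log(40/3)/4 + 4*log(9)/3) = 2.
So G(u) = (16*log(2*u**2 + 1) + 9*log(u**4/2 + u**2 + 4/3) - 12*atan(u) + 24)/12.
Check: d/du[(16*log(2*u**2 + 1) + 9*log(u**4/2 + u**2 + 4/3) - 12*atan(u) + 24)/12] = (102*u**7 - 18*u**6 + 279*u**5 - 45*u**4 + 332*u**3 - 66*u**2 + 155*u - 24)/(18*u**8 + 63*u**6 + 111*u**4 + 90*u**2 + 24) = G'(u).

G(u) = (16*log(2*u**2 + 1) + 9*log(u**4/2 + u**2 + 4/3) - 12*atan(u) + 24)/12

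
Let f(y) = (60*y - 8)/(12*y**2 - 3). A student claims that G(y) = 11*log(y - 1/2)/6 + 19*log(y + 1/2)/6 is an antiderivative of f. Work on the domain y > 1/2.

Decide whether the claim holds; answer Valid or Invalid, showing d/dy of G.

Valid - differentiating G returns exactly f.

d/dy[G] = (60*y - 8)/(12*y**2 - 3)
This equals f(y) exactly, so the claim holds.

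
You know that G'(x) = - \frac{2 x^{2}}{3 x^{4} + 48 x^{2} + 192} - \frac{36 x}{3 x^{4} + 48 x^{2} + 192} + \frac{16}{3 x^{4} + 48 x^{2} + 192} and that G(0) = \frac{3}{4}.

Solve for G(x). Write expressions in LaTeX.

Recognize the product-rule pattern: G'(x) = u'v + uv' with u = \frac{1}{\frac{x^{2}}{2} + 4}, v = \frac{x}{3} + 3, so integration by parts undoes it.
A general antiderivative is \frac{\frac{x}{3} + 3}{\frac{x^{2}}{2} + 4} + C.
The condition gives C = \frac{3}{4} - (\frac{3}{4}) = 0.
So G(x) = \frac{2 \left(x + 9\right)}{3 \left(x^{2} + 8\right)}.
Check: d/dx[\frac{2 \left(x + 9\right)}{3 \left(x^{2} + 8\right)}] = \frac{- 2 x^{2} - 36 x + 16}{3 x^{4} + 48 x^{2} + 192}, which equals G'(x).

G(x) = \frac{2 \left(x + 9\right)}{3 \left(x^{2} + 8\right)}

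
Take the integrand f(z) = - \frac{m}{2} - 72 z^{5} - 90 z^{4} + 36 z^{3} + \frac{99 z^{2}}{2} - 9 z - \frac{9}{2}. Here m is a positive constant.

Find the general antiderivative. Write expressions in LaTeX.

F(z) = - \frac{m z}{2} - 12 z^{6} - 18 z^{5} + 9 z^{4} + \frac{33 z^{3}}{2} - \frac{9 z^{2}}{2} - \frac{9 z}{2} + C

Integrate term by term and add the pieces.
Check: d/dz[- \frac{m z}{2} - 12 z^{6} - 18 z^{5} + 9 z^{4} + \frac{33 z^{3}}{2} - \frac{9 z^{2}}{2} - \frac{9 z}{2}] = - \frac{m}{2} - 72 z^{5} - 90 z^{4} + 36 z^{3} + \frac{99 z^{2}}{2} - 9 z - \frac{9}{2} = f(z).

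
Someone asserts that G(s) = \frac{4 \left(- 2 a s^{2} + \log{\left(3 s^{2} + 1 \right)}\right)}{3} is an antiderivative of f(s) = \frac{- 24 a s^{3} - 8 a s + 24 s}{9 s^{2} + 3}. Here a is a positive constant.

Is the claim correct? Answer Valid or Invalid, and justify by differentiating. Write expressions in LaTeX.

d/ds[G] = \frac{- 48 a s^{3} - 16 a s + 24 s}{9 s^{2} + 3}
d/ds[G] - f(s) = - \frac{8 a s}{3} != 0.

Invalid: d/ds[G] - f = - \frac{8 a s}{3}, which is not 0.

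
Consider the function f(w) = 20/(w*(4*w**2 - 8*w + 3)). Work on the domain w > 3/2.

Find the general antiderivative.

Factor the denominator (w*(2*w - 3)*(2*w - 1)) and decompose: f = -20/(2*w - 1) + 20/(3*(2*w - 3)) + 20/(3*w); each piece integrates to a log, atan, or power term.
Check: d/dw[10*(2*log(w) + log(w - 3/2) - 3*log(w - 1/2))/3] = 20/(4*w**3 - 8*w**2 + 3*w), which equals f(w).

F(w) = 10*(2*log(w) + log(w - 3/2) - 3*log(w - 1/2))/3 + C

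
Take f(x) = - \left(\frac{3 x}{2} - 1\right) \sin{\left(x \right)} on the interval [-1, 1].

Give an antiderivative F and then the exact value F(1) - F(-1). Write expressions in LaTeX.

Check any antiderivative F(x) by computing F'(x) and comparing it with f(x).
F(x) = \frac{3 x \cos{\left(x \right)}}{2} - \frac{3 \sin{\left(x \right)}}{2} - \cos{\left(x \right)} is an antiderivative of f.
Check: d/dx[\frac{3 x \cos{\left(x \right)}}{2} - \frac{3 \sin{\left(x \right)}}{2} - \cos{\left(x \right)}] = - \frac{3 x \sin{\left(x \right)}}{2} + \sin{\left(x \right)}, which equals f(x).
F(1) = - \frac{3 \sin{\left(1 \right)}}{2} + \frac{\cos{\left(1 \right)}}{2}; F(-1) = - \frac{5 \cos{\left(1 \right)}}{2} + \frac{3 \sin{\left(1 \right)}}{2}.
Integral = F(1) - F(-1) = - 3 \sin{\left(1 \right)} + 3 \cos{\left(1 \right)}.

Antiderivative: F(x) = \frac{3 x \cos{\left(x \right)}}{2} - \frac{3 \sin{\left(x \right)}}{2} - \cos{\left(x \right)}; value = - 3 \sin{\left(1 \right)} + 3 \cos{\left(1 \right)}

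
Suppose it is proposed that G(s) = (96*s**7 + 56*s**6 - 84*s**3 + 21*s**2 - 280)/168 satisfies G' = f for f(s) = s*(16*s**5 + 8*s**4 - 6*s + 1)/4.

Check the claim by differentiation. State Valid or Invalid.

d/ds[G] = 4*s**6 + 2*s**5 - 3*s**2/2 + s/4
This equals f(s) exactly, so the claim holds.

Valid. The derivative of G reproduces f.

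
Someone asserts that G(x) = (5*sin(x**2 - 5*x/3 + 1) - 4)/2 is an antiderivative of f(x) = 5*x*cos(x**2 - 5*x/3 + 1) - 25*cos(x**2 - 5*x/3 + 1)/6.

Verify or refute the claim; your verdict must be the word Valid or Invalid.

d/dx[G] = 5*x*cos(x**2 - 5*x/3 + 1) - 25*cos(x**2 - 5*x/3 + 1)/6
This equals f(x) exactly, so the claim holds.

Valid. The derivative of G reproduces f.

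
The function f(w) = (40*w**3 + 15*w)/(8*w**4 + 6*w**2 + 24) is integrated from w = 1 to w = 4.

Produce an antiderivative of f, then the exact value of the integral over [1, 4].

The substitution u = 2*w**4/3 + w**2/2 + 2 works: f is exactly (dF/du)*(du/dw) for that inner function.
F(w) = 5*log(2*w**4/3 + w**2/2 + 2)/4 is an antiderivative of f.
Check: d/dw[5*log(2*w**4/3 + w**2/2 + 2)/4] = (40*w**3 + 15*w)/(8*w**4 + 6*w**2 + 24) = f(w).
F(4) = 5*log(542/3)/4; F(1) = 5*log(19/6)/4.
Integral = F(4) - F(1) = -5*log(19/6)/4 + 5*log(542/3)/4.

Antiderivative: F(w) = 5*log(2*w**4/3 + w**2/2 + 2)/4; value = -5*log(19/6)/4 + 5*log(542/3)/4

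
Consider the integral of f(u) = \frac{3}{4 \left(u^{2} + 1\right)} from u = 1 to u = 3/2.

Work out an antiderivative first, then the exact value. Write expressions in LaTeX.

Antiderivative: F(u) = \frac{3 \operatorname{atan}{\left(u \right)}}{4}; value = - \frac{3 \pi}{16} + \frac{3 \operatorname{atan}{\left(\frac{3}{2} \right)}}{4}

Since d/du undoes antidifferentiation here, F'(u) = f(u) is required of F(u).
F(u) = \frac{3 \operatorname{atan}{\left(u \right)}}{4} is an antiderivative of f.
Check: d/du[\frac{3 \operatorname{atan}{\left(u \right)}}{4}] = \frac{3}{4 u^{2} + 4}, which equals f(u).
F(3/2) = \frac{3 \operatorname{atan}{\left(\frac{3}{2} \right)}}{4}; F(1) = \frac{3 \pi}{16}.
Integral = F(3/2) - F(1) = - \frac{3 \pi}{16} + \frac{3 \operatorname{atan}{\left(\frac{3}{2} \right)}}{4}.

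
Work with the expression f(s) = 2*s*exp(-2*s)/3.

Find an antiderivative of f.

Recognize the product-rule pattern: f = u'v + uv' with u = -s/3 - 1/6, v = exp(-2*s), so integration by parts undoes it.
Check: d/ds[(-2*s - 1)*exp(-2*s)/6] = 2*s*exp(-2*s)/3 = f(s).

An antiderivative is F(s) = (-2*s - 1)*exp(-2*s)/6.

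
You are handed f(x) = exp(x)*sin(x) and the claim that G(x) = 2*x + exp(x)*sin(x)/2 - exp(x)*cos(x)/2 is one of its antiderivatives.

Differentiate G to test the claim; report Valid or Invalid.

d/dx[G] = exp(x)*sin(x) + 2
d/dx[G] - f(x) = 2 != 0.

Invalid: d/dx[G] - f = 2, which is not 0.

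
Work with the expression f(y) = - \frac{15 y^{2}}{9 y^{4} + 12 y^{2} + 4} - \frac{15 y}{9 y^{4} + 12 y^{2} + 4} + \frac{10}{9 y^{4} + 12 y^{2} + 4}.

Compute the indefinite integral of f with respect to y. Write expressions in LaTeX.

F(y) = \frac{\frac{5 y}{2} + \frac{5}{4}}{\frac{3 y^{2}}{2} + 1} + C

Recognize the product-rule pattern: f = u'v + uv' with u = \frac{1}{\frac{3 y^{2}}{2} + 1}, v = \frac{5 y}{2} + \frac{5}{4}, so integration by parts undoes it.
Check: d/dy[\frac{\frac{5 y}{2} + \frac{5}{4}}{\frac{3 y^{2}}{2} + 1}] = \frac{- 15 y^{2} - 15 y + 10}{9 y^{4} + 12 y^{2} + 4}, which equals f(y).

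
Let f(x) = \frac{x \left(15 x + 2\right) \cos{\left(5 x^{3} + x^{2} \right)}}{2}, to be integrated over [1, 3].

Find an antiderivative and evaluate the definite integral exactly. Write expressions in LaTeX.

f matches the chain-rule pattern g'(h)*h' with inner function h(x) = 5 x^{3} + x^{2}; substituting u = h(x) collapses the integral.
F(x) = \frac{\sin{\left(5 x^{3} + x^{2} \right)}}{2} is an antiderivative of f.
Check: d/dx[\frac{\sin{\left(5 x^{3} + x^{2} \right)}}{2}] = \frac{15 x^{2} \cos{\left(5 x^{3} + x^{2} \right)}}{2} + x \cos{\left(5 x^{3} + x^{2} \right)}, which equals f(x).
F(3) = \frac{\sin{\left(144 \right)}}{2}; F(1) = \frac{\sin{\left(6 \right)}}{2}.
Integral = F(3) - F(1) = \frac{\sin{\left(144 \right)}}{2} - \frac{\sin{\left(6 \right)}}{2}.

Antiderivative: F(x) = \frac{\sin{\left(5 x^{3} + x^{2} \right)}}{2}; value = \frac{\sin{\left(144 \right)}}{2} - \frac{\sin{\left(6 \right)}}{2}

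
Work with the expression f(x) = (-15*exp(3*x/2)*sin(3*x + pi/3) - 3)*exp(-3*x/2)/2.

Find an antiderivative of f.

An antiderivative is F(x) = 5*cos(3*x + pi/3)/2 + exp(-3*x/2).

Check any antiderivative F(x) by computing F'(x) and comparing it with f(x).
Check: d/dx[5*cos(3*x + pi/3)/2 + exp(-3*x/2)] = (-15*exp(3*x/2)*sin(3*x + pi/3) - 3)*exp(-3*x/2)/2 = f(x).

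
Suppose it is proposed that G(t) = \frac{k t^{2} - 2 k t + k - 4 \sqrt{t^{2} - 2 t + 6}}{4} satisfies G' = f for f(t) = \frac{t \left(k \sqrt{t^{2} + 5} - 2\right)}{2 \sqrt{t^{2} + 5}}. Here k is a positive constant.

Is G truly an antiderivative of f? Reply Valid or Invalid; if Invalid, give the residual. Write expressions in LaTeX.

Invalid: d/dt[G] - f = \frac{- k \sqrt{t^{2} + 5} \sqrt{t^{2} - 2 t + 6} - 2 t \sqrt{t^{2} + 5} + 2 t \sqrt{t^{2} - 2 t + 6} + 2 \sqrt{t^{2} + 5}}{2 \sqrt{t^{2} + 5} \sqrt{t^{2} - 2 t + 6}}, which is not 0.

d/dt[G] = \frac{k t \sqrt{t^{2} - 2 t + 6} - k \sqrt{t^{2} - 2 t + 6} - 2 t + 2}{2 \sqrt{t^{2} - 2 t + 6}}
d/dt[G] - f(t) = \frac{- k \sqrt{t^{2} + 5} \sqrt{t^{2} - 2 t + 6} - 2 t \sqrt{t^{2} + 5} + 2 t \sqrt{t^{2} - 2 t + 6} + 2 \sqrt{t^{2} + 5}}{2 \sqrt{t^{2} + 5} \sqrt{t^{2} - 2 t + 6}} != 0.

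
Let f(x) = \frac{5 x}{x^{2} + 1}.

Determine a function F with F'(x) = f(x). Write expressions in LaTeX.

The substitution u = x^{2} + 1 works: f is exactly (dF/du)*(du/dx) for that inner function.
Check: d/dx[\frac{5 \log{\left(x^{2} + 1 \right)}}{2}] = \frac{5 x}{x^{2} + 1} = f(x).

An antiderivative is F(x) = \frac{5 \log{\left(x^{2} + 1 \right)}}{2}.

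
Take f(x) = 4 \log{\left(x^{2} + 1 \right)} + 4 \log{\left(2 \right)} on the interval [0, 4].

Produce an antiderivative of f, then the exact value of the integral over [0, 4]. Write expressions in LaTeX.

Antiderivative: F(x) = 4 x \log{\left(x^{2} + 1 \right)} - 8 x + 4 x \log{\left(2 \right)} + 8 \operatorname{atan}{\left(x \right)}; value = -32 + 8 \operatorname{atan}{\left(4 \right)} + 16 \log{\left(34 \right)}

For F(x) to be correct the identity F'(x) - f(x) = 0 must hold.
F(x) = 4 x \log{\left(x^{2} + 1 \right)} - 8 x + 4 x \log{\left(2 \right)} + 8 \operatorname{atan}{\left(x \right)} is an antiderivative of f.
Check: d/dx[4 x \log{\left(x^{2} + 1 \right)} - 8 x + 4 x \log{\left(2 \right)} + 8 \operatorname{atan}{\left(x \right)}] = 4 \log{\left(x^{2} + 1 \right)} + 4 \log{\left(2 \right)} = f(x).
F(4) = -32 + 8 \operatorname{atan}{\left(4 \right)} + 16 \log{\left(2 \right)} + 16 \log{\left(17 \right)}; F(0) = 0.
Integral = F(4) - F(0) = -32 + 8 \operatorname{atan}{\left(4 \right)} + 16 \log{\left(34 \right)}.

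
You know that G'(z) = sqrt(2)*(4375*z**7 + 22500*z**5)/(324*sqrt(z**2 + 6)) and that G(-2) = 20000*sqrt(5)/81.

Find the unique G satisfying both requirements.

G'(z) has the shape u'v + uv' for u = 625*z**6/162 and v = sqrt(z**2/2 + 3) — it is the derivative of the product u*v.
A general antiderivative is 625*z**6*sqrt(z**2/2 + 3)/162 + C.
The condition gives C = 20000*sqrt(5)/81 - (20000*sqrt(5)/81) = 0.
So G(z) = 625*sqrt(2)*z**6*sqrt(z**2 + 6)/324.
Check: d/dz[625*sqrt(2)*z**6*sqrt(z**2 + 6)/324] = (4375*sqrt(2)*z**7 + 22500*sqrt(2)*z**5)/(324*sqrt(z**2 + 6)), which equals G'(z).

G(z) = 625*sqrt(2)*z**6*sqrt(z**2 + 6)/324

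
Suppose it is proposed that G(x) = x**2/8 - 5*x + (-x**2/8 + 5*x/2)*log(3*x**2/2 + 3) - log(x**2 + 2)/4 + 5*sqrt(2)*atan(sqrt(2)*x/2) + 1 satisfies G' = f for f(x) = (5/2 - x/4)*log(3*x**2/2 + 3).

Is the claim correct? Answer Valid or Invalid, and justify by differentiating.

Valid - differentiating G returns exactly f.

d/dx[G] = -x*log(x**2/2 + 1)/4 - x*log(3)/4 + 5*log(x**2/2 + 1)/2 + 5*log(3)/2
This equals f(x) exactly, so the claim holds.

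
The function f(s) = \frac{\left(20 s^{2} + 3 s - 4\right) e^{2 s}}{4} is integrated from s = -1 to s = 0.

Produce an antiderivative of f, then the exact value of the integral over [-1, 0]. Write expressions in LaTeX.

Antiderivative: F(s) = \frac{\left(40 s^{2} - 34 s + 9\right) e^{2 s}}{16}; value = \frac{9}{16} - \frac{83}{16 e^{2}}

Recognize the product-rule pattern: f = u'v + uv' with u = \frac{5 s^{2}}{2} - \frac{17 s}{8} + \frac{9}{16}, v = e^{2 s}, so integration by parts undoes it.
F(s) = \frac{\left(40 s^{2} - 34 s + 9\right) e^{2 s}}{16} is an antiderivative of f.
Check: d/ds[\frac{\left(40 s^{2} - 34 s + 9\right) e^{2 s}}{16}] = 5 s^{2} e^{2 s} + \frac{3 s e^{2 s}}{4} - e^{2 s}, which equals f(s).
F(0) = \frac{9}{16}; F(-1) = \frac{83}{16 e^{2}}.
Integral = F(0) - F(-1) = \frac{9}{16} - \frac{83}{16 e^{2}}.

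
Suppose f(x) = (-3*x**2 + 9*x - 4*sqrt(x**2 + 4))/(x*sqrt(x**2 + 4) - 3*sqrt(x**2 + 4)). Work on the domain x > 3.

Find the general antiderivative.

Any candidate F(x) must reproduce f(x) exactly when differentiated.
Check: d/dx[-3*sqrt(x**2 + 4) - 4*log(x - 3)] = (-3*x**2 + 9*x - 4*sqrt(x**2 + 4))/(x*sqrt(x**2 + 4) - 3*sqrt(x**2 + 4)) = f(x).

F(x) = -3*sqrt(x**2 + 4) - 4*log(x - 3) + C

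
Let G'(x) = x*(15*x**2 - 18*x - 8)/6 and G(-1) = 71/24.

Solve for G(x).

Differentiate the proposed G(x) back; it has to land on the given G'(x).
A general antiderivative is 5*x**4/8 - x**3 - 2*x**2/3 + C.
The condition gives C = 71/24 - (23/24) = 2.
So G(x) = 5*x**4/8 - x**3 - 2*x**2/3 + 2.
Check: d/dx[5*x**4/8 - x**3 - 2*x**2/3 + 2] = 5*x**3/2 - 3*x**2 - 4*x/3, which equals G'(x).

G(x) = 5*x**4/8 - x**3 - 2*x**2/3 + 2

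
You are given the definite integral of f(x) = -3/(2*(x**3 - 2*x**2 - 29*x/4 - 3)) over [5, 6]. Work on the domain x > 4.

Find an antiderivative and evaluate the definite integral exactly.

Factor the denominator ((x - 4)*(2*x + 1)*(2*x + 3)) and decompose: f = -6/(11*(2*x + 3)) + 2/(3*(2*x + 1)) - 2/(33*(x - 4)); each piece integrates to a log, atan, or power term.
F(x) = -2*log(x - 4)/33 + log(x + 1/2)/3 - 3*log(x + 3/2)/11 is an antiderivative of f.
Check: d/dx[-2*log(x - 4)/33 + log(x + 1/2)/3 - 3*log(x + 3/2)/11] = -6/(4*x**3 - 8*x**2 - 29*x - 12), which equals f(x).
F(6) = -3*log(15/2)/11 - 2*log(2)/33 + log(13/2)/3; F(5) = -3*log(13/2)/11 + log(11/2)/3.
Integral = F(6) - F(5) = -log(11/2)/3 - 3*log(15/2)/11 - 2*log(2)/33 + 20*log(13/2)/33.

Antiderivative: F(x) = -2*log(x - 4)/33 + log(x + 1/2)/3 - 3*log(x + 3/2)/11; value = -log(11/2)/3 - 3*log(15/2)/11 - 2*log(2)/33 + 20*log(13/2)/33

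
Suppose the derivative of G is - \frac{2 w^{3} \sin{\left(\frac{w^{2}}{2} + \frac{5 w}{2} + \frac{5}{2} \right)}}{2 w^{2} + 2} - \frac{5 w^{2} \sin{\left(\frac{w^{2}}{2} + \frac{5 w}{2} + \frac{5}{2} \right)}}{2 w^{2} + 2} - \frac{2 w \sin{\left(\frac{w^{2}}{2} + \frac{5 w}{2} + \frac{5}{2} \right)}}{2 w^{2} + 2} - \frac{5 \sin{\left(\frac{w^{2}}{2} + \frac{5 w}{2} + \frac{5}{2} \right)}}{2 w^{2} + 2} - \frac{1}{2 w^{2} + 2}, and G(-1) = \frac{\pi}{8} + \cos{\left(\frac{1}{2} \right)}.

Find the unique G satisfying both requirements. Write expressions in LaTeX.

G(w) = \cos{\left(\frac{w^{2}}{2} + \frac{5 w}{2} + \frac{5}{2} \right)} - \frac{\operatorname{atan}{\left(w \right)}}{2}

Integrate term by term and add the pieces.
A general antiderivative is \cos{\left(\frac{w^{2}}{2} + \frac{5 w}{2} + \frac{5}{2} \right)} - \frac{\operatorname{atan}{\left(w \right)}}{2} + C.
The condition gives C = \frac{\pi}{8} + \cos{\left(\frac{1}{2} \right)} - (\frac{\pi}{8} + \cos{\left(\frac{1}{2} \right)}) = 0.
So G(w) = \cos{\left(\frac{w^{2}}{2} + \frac{5 w}{2} + \frac{5}{2} \right)} - \frac{\operatorname{atan}{\left(w \right)}}{2}.
Check: d/dw[\cos{\left(\frac{w^{2}}{2} + \frac{5 w}{2} + \frac{5}{2} \right)} - \frac{\operatorname{atan}{\left(w \right)}}{2}] = \frac{- 2 w^{3} \sin{\left(\frac{w^{2}}{2} + \frac{5 w}{2} + \frac{5}{2} \right)} - 5 w^{2} \sin{\left(\frac{w^{2}}{2} + \frac{5 w}{2} + \frac{5}{2} \right)} - 2 w \sin{\left(\frac{w^{2}}{2} + \frac{5 w}{2} + \frac{5}{2} \right)} - 5 \sin{\left(\frac{w^{2}}{2} + \frac{5 w}{2} + \frac{5}{2} \right)} - 1}{2 w^{2} + 2}, which equals G'(w).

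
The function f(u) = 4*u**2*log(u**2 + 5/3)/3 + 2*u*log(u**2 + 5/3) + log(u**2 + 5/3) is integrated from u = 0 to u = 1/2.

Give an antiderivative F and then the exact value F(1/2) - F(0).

The integrand splits into summands that can be handled one at a time.
F(u) = (36*u**3*log(u**2 + 5/3) - 24*u**3 + 81*u**2*log(u**2 + 5/3) - 81*u**2 + 81*u*log(u**2 + 5/3) - 42*u + 135*log(u**2 + 5/3) + 14*sqrt(15)*atan(sqrt(15)*u/5))/81 is an antiderivative of f.
Check: d/du[(36*u**3*log(u**2 + 5/3) - 24*u**3 + 81*u**2*log(u**2 + 5/3) - 81*u**2 + 81*u*log(u**2 + 5/3) - 42*u + 135*log(u**2 + 5/3) + 14*sqrt(15)*atan(sqrt(15)*u/5))/81] = 4*u**2*log(u**2 + 5/3)/3 + 2*u*log(u**2 + 5/3) + log(u**2 + 5/3) = f(u).
F(1/2) = -59/108 + 14*sqrt(15)*atan(sqrt(15)/10)/81 + 89*log(23/12)/36; F(0) = 5*log(5/3)/3.
Integral = F(1/2) - F(0) = -5*log(5/3)/3 - 59/108 + 14*sqrt(15)*atan(sqrt(15)/10)/81 + 89*log(23/12)/36.

Antiderivative: F(u) = (36*u**3*log(u**2 + 5/3) - 24*u**3 + 81*u**2*log(u**2 + 5/3) - 81*u**2 + 81*u*log(u**2 + 5/3) - 42*u + 135*log(u**2 + 5/3) + 14*sqrt(15)*atan(sqrt(15)*u/5))/81; value = -5*log(5/3)/3 - 59/108 + 14*sqrt(15)*atan(sqrt(15)/10)/81 + 89*log(23/12)/36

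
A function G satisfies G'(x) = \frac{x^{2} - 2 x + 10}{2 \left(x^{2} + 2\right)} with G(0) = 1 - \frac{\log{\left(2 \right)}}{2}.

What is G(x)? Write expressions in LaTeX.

Differentiate the proposed G(x) back; it has to land on the given G'(x).
A general antiderivative is \frac{x}{2} - \frac{\log{\left(x^{2} + 2 \right)}}{2} + 2 \sqrt{2} \operatorname{atan}{\left(\frac{\sqrt{2} x}{2} \right)} + C.
The condition gives C = 1 - \frac{\log{\left(2 \right)}}{2} - (- \frac{\log{\left(2 \right)}}{2}) = 1.
So G(x) = \frac{x - \log{\left(x^{2} + 2 \right)} + 4 \sqrt{2} \operatorname{atan}{\left(\frac{\sqrt{2} x}{2} \right)} + 2}{2}.
Check: d/dx[\frac{x - \log{\left(x^{2} + 2 \right)} + 4 \sqrt{2} \operatorname{atan}{\left(\frac{\sqrt{2} x}{2} \right)} + 2}{2}] = \frac{x^{2} - 2 x + 10}{2 x^{2} + 4}, which equals G'(x).

G(x) = \frac{x - \log{\left(x^{2} + 2 \right)} + 4 \sqrt{2} \operatorname{atan}{\left(\frac{\sqrt{2} x}{2} \right)} + 2}{2}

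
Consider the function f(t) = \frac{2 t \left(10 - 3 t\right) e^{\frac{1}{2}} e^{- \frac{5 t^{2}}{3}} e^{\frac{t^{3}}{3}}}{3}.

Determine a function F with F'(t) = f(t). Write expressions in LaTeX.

An antiderivative is F(t) = - 2 e^{\frac{t^{3}}{3} - \frac{5 t^{2}}{3} + \frac{1}{2}}.

f matches the chain-rule pattern g'(h)*h' with inner function h(t) = \frac{t^{3}}{3} - \frac{5 t^{2}}{3} + \frac{1}{2}; substituting u = h(t) collapses the integral.
Check: d/dt[- 2 e^{\frac{t^{3}}{3} - \frac{5 t^{2}}{3} + \frac{1}{2}}] = - 2 t^{2} e^{\frac{1}{2}} e^{- \frac{5 t^{2}}{3}} e^{\frac{t^{3}}{3}} + \frac{20 t e^{\frac{1}{2}} e^{- \frac{5 t^{2}}{3}} e^{\frac{t^{3}}{3}}}{3}, which equals f(t).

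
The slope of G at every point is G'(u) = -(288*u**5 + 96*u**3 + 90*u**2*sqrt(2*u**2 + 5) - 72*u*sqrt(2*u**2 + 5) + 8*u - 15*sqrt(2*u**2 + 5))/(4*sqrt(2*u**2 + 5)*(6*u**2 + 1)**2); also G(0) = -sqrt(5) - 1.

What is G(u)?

G(u) = (12*u**2 + 15*u - 4*sqrt(2*u**2 + 5)*(6*u**2 + 1) - 4)/(4*(6*u**2 + 1))

Since d/du undoes antidifferentiation here, G(u) must give back the stated G'(u).
A general antiderivative is (5*u/2 - 1)/(4*u**2 + 2/3) - sqrt(2*u**2 + 5) + C.
The condition gives C = -sqrt(5) - 1 - (-sqrt(5) - 3/2) = 1/2.
So G(u) = (12*u**2 + 15*u - 4*sqrt(2*u**2 + 5)*(6*u**2 + 1) - 4)/(4*(6*u**2 + 1)).
Check: d/du[(12*u**2 + 15*u - 4*sqrt(2*u**2 + 5)*(6*u**2 + 1) - 4)/(4*(6*u**2 + 1))] = (-288*u**5 - 96*u**3 - 90*u**2*sqrt(2*u**2 + 5) + 72*u*sqrt(2*u**2 + 5) - 8*u + 15*sqrt(2*u**2 + 5))/(144*u**4*sqrt(2*u**2 + 5) + 48*u**2*sqrt(2*u**2 + 5) + 4*sqrt(2*u**2 + 5)), which equals G'(u).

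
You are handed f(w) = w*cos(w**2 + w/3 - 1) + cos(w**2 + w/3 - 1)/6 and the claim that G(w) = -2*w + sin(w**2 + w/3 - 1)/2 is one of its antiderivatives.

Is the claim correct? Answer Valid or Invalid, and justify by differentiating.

d/dw[G] = w*cos(w**2 + w/3 - 1) + cos(w**2 + w/3 - 1)/6 - 2
d/dw[G] - f(w) = -2 != 0.

Invalid: d/dw[G] - f = -2, which is not 0.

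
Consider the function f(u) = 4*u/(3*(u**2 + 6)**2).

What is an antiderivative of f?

f matches the chain-rule pattern g'(h)*h' with inner function h(u) = 6*u**2 + 36; substituting w = h(u) collapses the integral.
Check: d/du[-2/(3*(u**2 + 6))] = 4*u/(3*u**4 + 36*u**2 + 108), which equals f(u).

An antiderivative is F(u) = -2/(3*(u**2 + 6)).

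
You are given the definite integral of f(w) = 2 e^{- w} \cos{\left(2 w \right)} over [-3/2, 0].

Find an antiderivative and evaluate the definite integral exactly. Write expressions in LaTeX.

Whatever form F(w) takes, F'(w) = f(w) is non-negotiable.
F(w) = \frac{\left(4 \sin{\left(2 w \right)} - 2 \cos{\left(2 w \right)}\right) e^{- w}}{5} is an antiderivative of f.
Check: d/dw[\frac{\left(4 \sin{\left(2 w \right)} - 2 \cos{\left(2 w \right)}\right) e^{- w}}{5}] = 2 e^{- w} \cos{\left(2 w \right)} = f(w).
F(0) = - \frac{2}{5}; F(-3/2) = - \frac{4 e^{\frac{3}{2}} \sin{\left(3 \right)}}{5} - \frac{2 e^{\frac{3}{2}} \cos{\left(3 \right)}}{5}.
Integral = F(0) - F(-3/2) = \frac{2 e^{\frac{3}{2}} \cos{\left(3 \right)}}{5} - \frac{2}{5} + \frac{4 e^{\frac{3}{2}} \sin{\left(3 \right)}}{5}.

Antiderivative: F(w) = \frac{\left(4 \sin{\left(2 w \right)} - 2 \cos{\left(2 w \right)}\right) e^{- w}}{5}; value = \frac{2 e^{\frac{3}{2}} \cos{\left(3 \right)}}{5} - \frac{2}{5} + \frac{4 e^{\frac{3}{2}} \sin{\left(3 \right)}}{5}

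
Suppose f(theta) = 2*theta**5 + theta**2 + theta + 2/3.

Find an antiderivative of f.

An antiderivative is F(theta) = theta**6/3 + theta**3/3 + theta**2/2 + 2*theta/3.

Integrate term by term and add the pieces.
Check: d/dtheta[theta**6/3 + theta**3/3 + theta**2/2 + 2*theta/3] = 2*theta**5 + theta**2 + theta + 2/3 = f(theta).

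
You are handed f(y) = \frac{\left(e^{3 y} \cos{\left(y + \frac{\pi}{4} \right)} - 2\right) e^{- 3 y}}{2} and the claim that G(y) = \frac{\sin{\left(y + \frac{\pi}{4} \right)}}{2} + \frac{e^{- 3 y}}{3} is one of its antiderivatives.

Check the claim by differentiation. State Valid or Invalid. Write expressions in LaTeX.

Valid - differentiating G returns exactly f.

d/dy[G] = \frac{\left(e^{3 y} \cos{\left(y + \frac{\pi}{4} \right)} - 2\right) e^{- 3 y}}{2}
This equals f(y) exactly, so the claim holds.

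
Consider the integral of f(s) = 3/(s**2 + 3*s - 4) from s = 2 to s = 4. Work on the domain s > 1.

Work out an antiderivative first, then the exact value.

Factor the denominator ((s - 1)*(s + 4)) and decompose: f = -3/(5*(s + 4)) + 3/(5*(s - 1)); each piece integrates to a log, atan, or power term.
F(s) = -3*(-log(s - 1) + log(s + 4))/5 is an antiderivative of f.
Check: d/ds[-3*(-log(s - 1) + log(s + 4))/5] = 3/(s**2 + 3*s - 4) = f(s).
F(4) = -3*log(8)/5 + 3*log(3)/5; F(2) = -3*log(6)/5.
Integral = F(4) - F(2) = -3*log(8)/5 + 3*log(3)/5 + 3*log(6)/5.

Antiderivative: F(s) = -3*(-log(s - 1) + log(s + 4))/5; value = -3*log(8)/5 + 3*log(3)/5 + 3*log(6)/5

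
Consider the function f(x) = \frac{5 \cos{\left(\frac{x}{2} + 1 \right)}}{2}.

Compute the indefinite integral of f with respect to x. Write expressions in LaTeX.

Recover f(x) by differentiating a candidate F(x); any mismatch rules it out.
Check: d/dx[5 \sin{\left(\frac{x}{2} + 1 \right)}] = \frac{5 \cos{\left(\frac{x}{2} + 1 \right)}}{2} = f(x).

F(x) = 5 \sin{\left(\frac{x}{2} + 1 \right)} + C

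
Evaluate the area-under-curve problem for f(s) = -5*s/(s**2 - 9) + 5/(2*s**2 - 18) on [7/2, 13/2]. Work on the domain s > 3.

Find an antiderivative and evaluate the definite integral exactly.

Antiderivative: F(s) = 5*(-5*log(s - 3) - 7*log(s + 3))/12; value = -35*log(19/2)/12 - 25*log(7/2)/12 - 25*log(2)/12 + 35*log(13/2)/12

The denominator factors as 2*(s - 3)*(s + 3); partial fractions split f into directly integrable pieces: -35/(12*(s + 3)) - 25/(12*(s - 3)).
F(s) = 5*(-5*log(s - 3) - 7*log(s + 3))/12 is an antiderivative of f.
Check: d/ds[5*(-5*log(s - 3) - 7*log(s + 3))/12] = (5 - 10*s)/(2*s**2 - 18), which equals f(s).
F(13/2) = -35*log(19/2)/12 - 25*log(7/2)/12; F(7/2) = -35*log(13/2)/12 + 25*log(2)/12.
Integral = F(13/2) - F(7/2) = -35*log(19/2)/12 - 25*log(7/2)/12 - 25*log(2)/12 + 35*log(13/2)/12.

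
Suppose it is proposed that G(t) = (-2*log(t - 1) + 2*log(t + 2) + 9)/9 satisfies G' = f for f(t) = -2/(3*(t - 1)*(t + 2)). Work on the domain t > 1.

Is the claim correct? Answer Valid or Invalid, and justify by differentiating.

d/dt[G] = -2/(3*t**2 + 3*t - 6)
This equals f(t) exactly, so the claim holds.

Valid - differentiating G returns exactly f.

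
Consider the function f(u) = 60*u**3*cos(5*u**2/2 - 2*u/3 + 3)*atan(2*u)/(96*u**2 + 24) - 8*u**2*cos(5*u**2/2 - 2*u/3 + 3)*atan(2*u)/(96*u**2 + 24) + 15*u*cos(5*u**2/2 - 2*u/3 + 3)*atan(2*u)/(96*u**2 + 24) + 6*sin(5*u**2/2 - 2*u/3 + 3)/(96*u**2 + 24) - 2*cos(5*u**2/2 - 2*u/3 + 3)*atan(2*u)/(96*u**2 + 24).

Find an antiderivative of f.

Recognize the product-rule pattern: f = v'r + vr' with v = atan(2*u)/8, r = sin(5*u**2/2 - 2*u/3 + 3), so integration by parts undoes it.
Check: d/du[sin(5*u**2/2 - 2*u/3 + 3)*atan(2*u)/8] = (60*u**3*cos(5*u**2/2 - 2*u/3 + 3)*atan(2*u) - 8*u**2*cos(5*u**2/2 - 2*u/3 + 3)*atan(2*u) + 15*u*cos(5*u**2/2 - 2*u/3 + 3)*atan(2*u) + 6*sin(5*u**2/2 - 2*u/3 + 3) - 2*cos(5*u**2/2 - 2*u/3 + 3)*atan(2*u))/(96*u**2 + 24), which equals f(u).

An antiderivative is F(u) = sin(5*u**2/2 - 2*u/3 + 3)*atan(2*u)/8.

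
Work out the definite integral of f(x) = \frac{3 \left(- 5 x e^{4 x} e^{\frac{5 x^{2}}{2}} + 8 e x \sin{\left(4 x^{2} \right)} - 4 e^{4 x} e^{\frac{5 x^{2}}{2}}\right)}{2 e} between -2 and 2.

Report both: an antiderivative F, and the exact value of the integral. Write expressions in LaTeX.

Differentiate the proposed F(x) back; it has to land on f(x) exactly.
F(x) = - \frac{3 e^{4 x} e^{\frac{5 x^{2}}{2}}}{2 e} - \frac{3 \cos{\left(4 x^{2} \right)}}{2} is an antiderivative of f.
Check: d/dx[- \frac{3 e^{4 x} e^{\frac{5 x^{2}}{2}}}{2 e} - \frac{3 \cos{\left(4 x^{2} \right)}}{2}] = \frac{- 15 x e^{4 x} e^{\frac{5 x^{2}}{2}} + 24 e x \sin{\left(4 x^{2} \right)} - 12 e^{4 x} e^{\frac{5 x^{2}}{2}}}{2 e}, which equals f(x).
F(2) = - \frac{3 e^{17}}{2} - \frac{3 \cos{\left(16 \right)}}{2}; F(-2) = - \frac{3 e}{2} - \frac{3 \cos{\left(16 \right)}}{2}.
Integral = F(2) - F(-2) = - \frac{3 e^{17}}{2} + \frac{3 e}{2}.

Antiderivative: F(x) = - \frac{3 e^{4 x} e^{\frac{5 x^{2}}{2}}}{2 e} - \frac{3 \cos{\left(4 x^{2} \right)}}{2}; value = - \frac{3 e^{17}}{2} + \frac{3 e}{2}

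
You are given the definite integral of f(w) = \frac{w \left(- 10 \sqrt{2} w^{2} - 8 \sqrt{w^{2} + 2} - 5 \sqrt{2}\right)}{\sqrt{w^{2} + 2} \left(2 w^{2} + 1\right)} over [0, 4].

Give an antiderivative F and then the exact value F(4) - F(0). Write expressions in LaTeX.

A first test for any F(w): its w-derivative must equal f(w) identically.
F(w) = - 5 \sqrt{2} \sqrt{w^{2} + 2} - 2 \log{\left(4 w^{2} + 2 \right)} is an antiderivative of f.
Check: d/dw[- 5 \sqrt{2} \sqrt{w^{2} + 2} - 2 \log{\left(4 w^{2} + 2 \right)}] = \frac{- 10 \sqrt{2} w^{3} - 8 w \sqrt{w^{2} + 2} - 5 \sqrt{2} w}{2 w^{2} \sqrt{w^{2} + 2} + \sqrt{w^{2} + 2}}, which equals f(w).
F(4) = -30 - 2 \log{\left(66 \right)}; F(0) = -10 - 2 \log{\left(2 \right)}.
Integral = F(4) - F(0) = -20 - 2 \log{\left(66 \right)} + 2 \log{\left(2 \right)}.

Antiderivative: F(w) = - 5 \sqrt{2} \sqrt{w^{2} + 2} - 2 \log{\left(4 w^{2} + 2 \right)}; value = -20 - 2 \log{\left(66 \right)} + 2 \log{\left(2 \right)}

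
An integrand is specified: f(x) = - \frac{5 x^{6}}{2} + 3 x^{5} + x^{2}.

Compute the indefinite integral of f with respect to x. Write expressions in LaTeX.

F(x) = - \frac{5 x^{7}}{14} + \frac{x^{6}}{2} + \frac{x^{3}}{3} + C

The integrand splits into summands that can be handled one at a time.
Check: d/dx[- \frac{5 x^{7}}{14} + \frac{x^{6}}{2} + \frac{x^{3}}{3}] = - \frac{5 x^{6}}{2} + 3 x^{5} + x^{2} = f(x).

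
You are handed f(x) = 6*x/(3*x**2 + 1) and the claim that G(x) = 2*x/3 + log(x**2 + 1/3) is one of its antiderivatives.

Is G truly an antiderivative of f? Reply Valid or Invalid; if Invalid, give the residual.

d/dx[G] = (6*x**2 + 18*x + 2)/(9*x**2 + 3)
d/dx[G] - f(x) = 2/3 != 0.

Invalid: d/dx[G] - f = 2/3, which is not 0.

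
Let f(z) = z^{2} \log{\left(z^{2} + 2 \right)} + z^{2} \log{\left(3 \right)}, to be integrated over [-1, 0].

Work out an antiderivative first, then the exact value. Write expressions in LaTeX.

Antiderivative: F(z) = \frac{z^{3} \log{\left(3 z^{2} + 6 \right)}}{3} - \frac{2 z^{3}}{9} + \frac{4 z}{3} - \frac{4 \sqrt{2} \operatorname{atan}{\left(\frac{\sqrt{2} z}{2} \right)}}{3}; value = - \frac{4 \sqrt{2} \operatorname{atan}{\left(\frac{\sqrt{2}}{2} \right)}}{3} + \frac{\log{\left(9 \right)}}{3} + \frac{10}{9}

The integrand splits into summands that can be handled one at a time.
F(z) = \frac{z^{3} \log{\left(3 z^{2} + 6 \right)}}{3} - \frac{2 z^{3}}{9} + \frac{4 z}{3} - \frac{4 \sqrt{2} \operatorname{atan}{\left(\frac{\sqrt{2} z}{2} \right)}}{3} is an antiderivative of f.
Check: d/dz[\frac{z^{3} \log{\left(3 z^{2} + 6 \right)}}{3} - \frac{2 z^{3}}{9} + \frac{4 z}{3} - \frac{4 \sqrt{2} \operatorname{atan}{\left(\frac{\sqrt{2} z}{2} \right)}}{3}] = z^{2} \log{\left(z^{2} + 2 \right)} + z^{2} \log{\left(3 \right)} = f(z).
F(0) = 0; F(-1) = - \frac{10}{9} - \frac{\log{\left(9 \right)}}{3} + \frac{4 \sqrt{2} \operatorname{atan}{\left(\frac{\sqrt{2}}{2} \right)}}{3}.
Integral = F(0) - F(-1) = - \frac{4 \sqrt{2} \operatorname{atan}{\left(\frac{\sqrt{2}}{2} \right)}}{3} + \frac{\log{\left(9 \right)}}{3} + \frac{10}{9}.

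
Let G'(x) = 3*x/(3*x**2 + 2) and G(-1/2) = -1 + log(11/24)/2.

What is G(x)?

G(x) = log(x**2/2 + 1/3)/2 - 1

G'(x) matches the chain-rule pattern g'(h)*h' with inner function h(x) = x**2/2 + 1/3; substituting u = h(x) collapses the integral.
A general antiderivative is log(x**2/2 + 1/3)/2 + C.
The condition gives C = -1 + log(11/24)/2 - (log(11/24)/2) = -1.
So G(x) = log(x**2/2 + 1/3)/2 - 1.
Check: d/dx[log(x**2/2 + 1/3)/2 - 1] = 3*x/(3*x**2 + 2) = G'(x).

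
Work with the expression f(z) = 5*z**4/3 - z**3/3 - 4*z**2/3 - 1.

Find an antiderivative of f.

An antiderivative is F(z) = z*(12*z**4 - 3*z**3 - 16*z**2 - 36)/36.

Integrate term by term and add the pieces.
Check: d/dz[z*(12*z**4 - 3*z**3 - 16*z**2 - 36)/36] = 5*z**4/3 - z**3/3 - 4*z**2/3 - 1 = f(z).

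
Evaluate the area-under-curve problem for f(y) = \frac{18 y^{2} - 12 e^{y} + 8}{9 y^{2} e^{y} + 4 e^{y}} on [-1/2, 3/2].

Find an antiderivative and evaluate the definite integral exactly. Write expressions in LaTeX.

Antiderivative: F(y) = \left(- 2 e^{y} \operatorname{atan}{\left(\frac{3 y}{2} \right)} - 2\right) e^{- y}; value = - 2 \operatorname{atan}{\left(\frac{9}{4} \right)} - 2 \operatorname{atan}{\left(\frac{3}{4} \right)} - \frac{2}{e^{\frac{3}{2}}} + 2 e^{\frac{1}{2}}

Any candidate F(y) must reproduce f(y) exactly when differentiated.
F(y) = \left(- 2 e^{y} \operatorname{atan}{\left(\frac{3 y}{2} \right)} - 2\right) e^{- y} is an antiderivative of f.
Check: d/dy[\left(- 2 e^{y} \operatorname{atan}{\left(\frac{3 y}{2} \right)} - 2\right) e^{- y}] = \frac{18 y^{2} - 12 e^{y} + 8}{9 y^{2} e^{y} + 4 e^{y}} = f(y).
F(3/2) = - 2 \operatorname{atan}{\left(\frac{9}{4} \right)} - \frac{2}{e^{\frac{3}{2}}}; F(-1/2) = - 2 e^{\frac{1}{2}} + 2 \operatorname{atan}{\left(\frac{3}{4} \right)}.
Integral = F(3/2) - F(-1/2) = - 2 \operatorname{atan}{\left(\frac{9}{4} \right)} - 2 \operatorname{atan}{\left(\frac{3}{4} \right)} - \frac{2}{e^{\frac{3}{2}}} + 2 e^{\frac{1}{2}}.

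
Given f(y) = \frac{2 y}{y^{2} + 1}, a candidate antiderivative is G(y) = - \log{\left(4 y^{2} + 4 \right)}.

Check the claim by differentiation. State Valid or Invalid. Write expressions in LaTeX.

d/dy[G] = - \frac{2 y}{y^{2} + 1}
d/dy[G] - f(y) = - \frac{4 y}{y^{2} + 1} != 0.

Invalid: d/dy[G] - f = - \frac{4 y}{y^{2} + 1}, which is not 0.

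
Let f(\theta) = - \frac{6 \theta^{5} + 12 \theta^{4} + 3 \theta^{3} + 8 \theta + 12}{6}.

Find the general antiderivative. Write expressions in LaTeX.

F(\theta) = - \frac{\theta^{6}}{6} - \frac{2 \theta^{5}}{5} - \frac{\theta^{4}}{8} - \frac{2 \theta^{2}}{3} - 2 \theta + C

Since d/d\theta undoes antidifferentiation here, F'(\theta) = f(\theta) is required of F(\theta).
Check: d/d\theta[- \frac{\theta^{6}}{6} - \frac{2 \theta^{5}}{5} - \frac{\theta^{4}}{8} - \frac{2 \theta^{2}}{3} - 2 \theta] = - \theta^{5} - 2 \theta^{4} - \frac{\theta^{3}}{2} - \frac{4 \theta}{3} - 2, which equals f(\theta).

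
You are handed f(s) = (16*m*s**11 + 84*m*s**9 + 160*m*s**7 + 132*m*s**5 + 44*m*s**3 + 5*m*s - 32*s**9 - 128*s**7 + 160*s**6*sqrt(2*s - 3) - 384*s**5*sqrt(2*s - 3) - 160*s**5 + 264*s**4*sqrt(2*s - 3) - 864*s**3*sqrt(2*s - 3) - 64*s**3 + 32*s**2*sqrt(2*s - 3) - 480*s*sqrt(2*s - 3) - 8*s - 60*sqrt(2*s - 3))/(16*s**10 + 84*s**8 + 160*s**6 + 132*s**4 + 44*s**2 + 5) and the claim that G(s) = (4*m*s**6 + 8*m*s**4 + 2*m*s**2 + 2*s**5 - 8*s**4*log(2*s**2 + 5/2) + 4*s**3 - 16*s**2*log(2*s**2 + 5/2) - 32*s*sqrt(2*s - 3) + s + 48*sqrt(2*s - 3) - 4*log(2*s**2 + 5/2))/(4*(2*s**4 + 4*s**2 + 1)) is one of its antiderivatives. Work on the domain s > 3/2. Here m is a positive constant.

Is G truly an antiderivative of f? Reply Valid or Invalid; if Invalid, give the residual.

d/ds[G] = (64*m*s**11*sqrt(2*s - 3) + 336*m*s**9*sqrt(2*s - 3) + 640*m*s**7*sqrt(2*s - 3) + 528*m*s**5*sqrt(2*s - 3) + 176*m*s**3*sqrt(2*s - 3) + 20*m*s*sqrt(2*s - 3) + 16*s**10*sqrt(2*s - 3) - 128*s**9*sqrt(2*s - 3) + 84*s**8*sqrt(2*s - 3) - 512*s**7*sqrt(2*s - 3) + 1280*s**7 + 160*s**6*sqrt(2*s - 3) - 4992*s**6 - 640*s**5*sqrt(2*s - 3) + 6720*s**5 + 132*s**4*sqrt(2*s - 3) - 10080*s**4 - 256*s**3*sqrt(2*s - 3) + 10624*s**3 + 44*s**2*sqrt(2*s - 3) - 4224*s**2 - 32*s*sqrt(2*s - 3) + 5280*s + 5*sqrt(2*s - 3) + 720)/(64*s**10*sqrt(2*s - 3) + 336*s**8*sqrt(2*s - 3) + 640*s**6*sqrt(2*s - 3) + 528*s**4*sqrt(2*s - 3) + 176*s**2*sqrt(2*s - 3) + 20*sqrt(2*s - 3))
d/ds[G] - f(s) = 1/4 != 0.

Invalid: d/ds[G] - f = 1/4, which is not 0.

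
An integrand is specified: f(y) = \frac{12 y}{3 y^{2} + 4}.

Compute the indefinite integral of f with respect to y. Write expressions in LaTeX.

F(y) = 2 \log{\left(y^{2} + \frac{4}{3} \right)} + C

f matches the chain-rule pattern g'(h)*h' with inner function h(y) = y^{2} + \frac{4}{3}; substituting u = h(y) collapses the integral.
Check: d/dy[2 \log{\left(y^{2} + \frac{4}{3} \right)}] = \frac{12 y}{3 y^{2} + 4} = f(y).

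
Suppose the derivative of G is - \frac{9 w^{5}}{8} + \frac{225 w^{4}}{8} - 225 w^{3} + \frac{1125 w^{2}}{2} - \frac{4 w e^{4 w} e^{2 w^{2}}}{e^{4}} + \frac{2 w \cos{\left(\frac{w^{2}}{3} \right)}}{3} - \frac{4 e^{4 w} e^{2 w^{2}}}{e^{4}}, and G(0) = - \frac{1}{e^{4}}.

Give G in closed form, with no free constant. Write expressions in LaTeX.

G(w) = \frac{3 \left(- \frac{w^{2}}{2} + 5 w\right)^{3}}{2} - e^{2 w^{2} + 4 w - 4} + \sin{\left(\frac{w^{2}}{3} \right)}

Integrate term by term and add the pieces.
A general antiderivative is \frac{3 \left(- \frac{w^{2}}{2} + 5 w\right)^{3}}{2} - e^{2 w^{2} + 4 w - 4} + \sin{\left(\frac{w^{2}}{3} \right)} + C.
The condition gives C = - \frac{1}{e^{4}} - (- \frac{1}{e^{4}}) = 0.
So G(w) = \frac{3 \left(- \frac{w^{2}}{2} + 5 w\right)^{3}}{2} - e^{2 w^{2} + 4 w - 4} + \sin{\left(\frac{w^{2}}{3} \right)}.
Check: d/dw[\frac{3 \left(- \frac{w^{2}}{2} + 5 w\right)^{3}}{2} - e^{2 w^{2} + 4 w - 4} + \sin{\left(\frac{w^{2}}{3} \right)}] = - \frac{9 w^{5}}{8} + \frac{225 w^{4}}{8} - 225 w^{3} + \frac{1125 w^{2}}{2} - \frac{4 w e^{4 w} e^{2 w^{2}}}{e^{4}} + \frac{2 w \cos{\left(\frac{w^{2}}{3} \right)}}{3} - \frac{4 e^{4 w} e^{2 w^{2}}}{e^{4}} = G'(w).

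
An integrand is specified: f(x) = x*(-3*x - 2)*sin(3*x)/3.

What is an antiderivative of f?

An antiderivative is F(x) = (9*x**2*cos(3*x) - 6*x*sin(3*x) + 6*x*cos(3*x) - 2*sin(3*x) - 2*cos(3*x))/27.

For F(x) to be correct the identity F'(x) - f(x) = 0 must hold.
Check: d/dx[(9*x**2*cos(3*x) - 6*x*sin(3*x) + 6*x*cos(3*x) - 2*sin(3*x) - 2*cos(3*x))/27] = -x**2*sin(3*x) - 2*x*sin(3*x)/3, which equals f(x).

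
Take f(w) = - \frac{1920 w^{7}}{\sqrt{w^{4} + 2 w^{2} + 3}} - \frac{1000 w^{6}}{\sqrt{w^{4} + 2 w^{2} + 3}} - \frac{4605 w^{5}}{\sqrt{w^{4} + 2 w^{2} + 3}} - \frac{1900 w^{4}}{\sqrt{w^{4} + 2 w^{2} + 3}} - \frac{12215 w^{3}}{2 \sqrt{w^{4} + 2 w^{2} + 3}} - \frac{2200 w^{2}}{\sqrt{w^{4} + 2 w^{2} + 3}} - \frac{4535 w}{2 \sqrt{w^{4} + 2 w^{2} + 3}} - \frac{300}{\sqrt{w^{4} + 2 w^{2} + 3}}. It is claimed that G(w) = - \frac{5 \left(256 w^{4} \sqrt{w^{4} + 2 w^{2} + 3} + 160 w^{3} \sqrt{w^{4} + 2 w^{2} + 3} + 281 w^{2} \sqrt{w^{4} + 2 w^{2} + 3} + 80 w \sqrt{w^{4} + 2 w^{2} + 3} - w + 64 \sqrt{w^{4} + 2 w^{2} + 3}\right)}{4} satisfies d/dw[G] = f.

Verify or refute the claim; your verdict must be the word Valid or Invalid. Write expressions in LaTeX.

d/dw[G] = \frac{- 7680 w^{7} - 4000 w^{6} - 18420 w^{5} - 7600 w^{4} - 24430 w^{3} - 8800 w^{2} - 9070 w + 5 \sqrt{w^{4} + 2 w^{2} + 3} - 1200}{4 \sqrt{w^{4} + 2 w^{2} + 3}}
d/dw[G] - f(w) = \frac{5}{4} != 0.

Invalid: d/dw[G] - f = \frac{5}{4}, which is not 0.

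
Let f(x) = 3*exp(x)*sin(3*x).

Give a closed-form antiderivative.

An antiderivative is F(x) = 3*exp(x)*sin(3*x)/10 - 9*exp(x)*cos(3*x)/10.

A candidate is checked by its d/dx: the result must match f(x).
Check: d/dx[3*exp(x)*sin(3*x)/10 - 9*exp(x)*cos(3*x)/10] = 3*exp(x)*sin(3*x) = f(x).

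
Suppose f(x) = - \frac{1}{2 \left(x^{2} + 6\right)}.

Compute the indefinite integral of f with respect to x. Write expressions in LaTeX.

Differentiate the proposed F(x) back; it has to land on f(x) exactly.
Check: d/dx[- \frac{\sqrt{6} \operatorname{atan}{\left(\frac{\sqrt{6} x}{6} \right)}}{12}] = - \frac{1}{2 x^{2} + 12}, which equals f(x).

F(x) = - \frac{\sqrt{6} \operatorname{atan}{\left(\frac{\sqrt{6} x}{6} \right)}}{12} + C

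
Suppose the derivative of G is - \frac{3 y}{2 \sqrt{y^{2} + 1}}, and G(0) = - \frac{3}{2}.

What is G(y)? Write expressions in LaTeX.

G'(y) matches the chain-rule pattern g'(h)*h' with inner function h(y) = y^{2} + 1; substituting u = h(y) collapses the integral.
A general antiderivative is - \frac{3 \sqrt{y^{2} + 1}}{2} + C.
The condition gives C = - \frac{3}{2} - (- \frac{3}{2}) = 0.
So G(y) = - \frac{3 \sqrt{y^{2} + 1}}{2}.
Check: d/dy[- \frac{3 \sqrt{y^{2} + 1}}{2}] = - \frac{3 y}{2 \sqrt{y^{2} + 1}} = G'(y).

G(y) = - \frac{3 \sqrt{y^{2} + 1}}{2}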